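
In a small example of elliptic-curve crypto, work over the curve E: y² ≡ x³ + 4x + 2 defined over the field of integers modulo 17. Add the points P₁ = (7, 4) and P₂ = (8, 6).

(7, 4) + (8, 6). λ = (6 - 4)/(8 - 7) ≡ 2/1 mod 17. 1⁻¹ ≡ 1 (mod 17), so λ ≡ 2.
  x = λ² - 7 - 8 = 4 - 15 ≡ 6; y = λ·(7 - 6) - 4 ≡ 15. → (6, 15)

(6, 15)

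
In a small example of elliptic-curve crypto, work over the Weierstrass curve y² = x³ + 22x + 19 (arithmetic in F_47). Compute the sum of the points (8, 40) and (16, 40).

(23, 7)

(8, 40) + (16, 40). λ = (40 - 40)/(16 - 8) ≡ 0/8 mod 47. 8⁻¹ ≡ 6 (mod 47) since 8·6 = 48 ≡ 1, so λ ≡ 0.
  x = λ² - 8 - 16 = 0 - 24 ≡ 23; y = λ·(8 - 23) - 40 ≡ 7. → (23, 7)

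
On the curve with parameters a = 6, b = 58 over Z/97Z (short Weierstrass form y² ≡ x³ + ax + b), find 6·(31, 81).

Write G = (31, 81).
Double-and-add on 6 = (110)₂. Start with G = (31, 81) for the leading 1-bit.
double: tangent at (31, 81): λ = (3·31² + 6)/(2·81) ≡ 76/65. 65⁻¹ ≡ 3 (mod 97), so λ ≡ 76·3 ≡ 34.
  x = λ² - 31 - 31 = 1156 - 62 ≡ 27; y = λ·(31 - 27) - 81 ≡ 55. → (27, 55)
add G: (27, 55) + (31, 81). λ = (81 - 55)/(31 - 27) ≡ 26/4 mod 97. 4⁻¹ ≡ 73 (mod 97), so λ ≡ 55.
  x = λ² - 27 - 31 = 3025 - 58 ≡ 57; y = λ·(27 - 57) - 55 ≡ 41. → (57, 41)
double: tangent at (57, 41): λ = (3·57² + 6)/(2·41) ≡ 53/82. 82⁻¹ ≡ 84 (mod 97), so λ ≡ 53·84 ≡ 87.
  x = λ² - 57 - 57 = 7569 - 114 ≡ 83; y = λ·(57 - 83) - 41 ≡ 25. → (83, 25)

(83, 25)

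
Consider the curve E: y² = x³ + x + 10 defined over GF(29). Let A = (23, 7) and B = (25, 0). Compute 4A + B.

(16, 2)

First 4A:
Repeated addition: build up to 4A.
2A: tangent at (23, 7): λ = (3·23² + 1)/(2·7) ≡ 22/14. 14⁻¹ ≡ 27 (mod 29), so λ ≡ 22·27 ≡ 14.
  x = λ² - 23 - 23 = 196 - 46 ≡ 5; y = λ·(23 - 5) - 7 ≡ 13. → (5, 13)
3A: (5, 13) + (23, 7). λ = (7 - 13)/(23 - 5) ≡ 23/18 mod 29. 18⁻¹ ≡ 21 (mod 29) since 18·21 = 378 ≡ 1, so λ ≡ 19.
  x = λ² - 5 - 23 = 361 - 28 ≡ 14; y = λ·(5 - 14) - 13 ≡ 19. → (14, 19)
4A: (14, 19) + (23, 7). λ = (7 - 19)/(23 - 14) ≡ 17/9 mod 29. 9⁻¹ ≡ 13 (mod 29), so λ ≡ 18.
  x = λ² - 14 - 23 = 324 - 37 ≡ 26; y = λ·(14 - 26) - 19 ≡ 26. → (26, 26)
4A = (26, 26).
Finally 4A + B:
(26, 26) + (25, 0). λ = (0 - 26)/(25 - 26) ≡ 3/28 mod 29. 28⁻¹ ≡ 28 (mod 29), so λ ≡ 26.
  x = λ² - 26 - 25 = 676 - 51 ≡ 16; y = λ·(26 - 16) - 26 ≡ 2. → (16, 2)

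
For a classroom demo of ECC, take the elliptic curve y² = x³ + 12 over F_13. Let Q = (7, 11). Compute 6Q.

O

Double-and-add on 6 = (110)₂. Start with Q = (7, 11) for the leading 1-bit.
double: tangent at (7, 11): λ = (3·7² + 0)/(2·11) ≡ 4/9. 9⁻¹ ≡ 3 (mod 13) since 9·3 = 27 ≡ 1, so λ ≡ 4·3 ≡ 12.
  x = λ² - 7 - 7 = 144 - 14 ≡ 0; y = λ·(7 - 0) - 11 ≡ 8. → (0, 8)
add Q: (0, 8) + (7, 11). λ = (11 - 8)/(7 - 0) ≡ 3/7 mod 13. 7⁻¹ ≡ 2 (mod 13), so λ ≡ 6.
  x = λ² - 0 - 7 = 36 - 7 ≡ 3; y = λ·(0 - 3) - 8 ≡ 0. → (3, 0)
double: (3, 0) + (3, 0): same x and y₁ ≡ -y₂, so the sum is 𝒪.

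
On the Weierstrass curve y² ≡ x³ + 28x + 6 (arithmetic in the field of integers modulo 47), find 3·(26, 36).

Write P = (26, 36).
Repeated addition: build up to 3P.
2P: tangent at (26, 36): λ = (3·26² + 28)/(2·36) ≡ 35/25. 25⁻¹ ≡ 32 (mod 47), so λ ≡ 35·32 ≡ 39.
  x = λ² - 26 - 26 = 1521 - 52 ≡ 12; y = λ·(26 - 12) - 36 ≡ 40. → (12, 40)
3P: (12, 40) + (26, 36). λ = (36 - 40)/(26 - 12) ≡ 43/14 mod 47. 14⁻¹ ≡ 37 (mod 47), so λ ≡ 40.
  x = λ² - 12 - 26 = 1600 - 38 ≡ 11; y = λ·(12 - 11) - 40 ≡ 0. → (11, 0)

(11, 0)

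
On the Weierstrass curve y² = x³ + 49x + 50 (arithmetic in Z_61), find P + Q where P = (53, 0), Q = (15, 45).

(53, 0) + (15, 45). λ = (45 - 0)/(15 - 53) ≡ 45/23 mod 61. 23⁻¹ ≡ 8 (mod 61) since 23·8 = 184 ≡ 1, so λ ≡ 55.
  x = λ² - 53 - 15 = 3025 - 68 ≡ 29; y = λ·(53 - 29) - 0 ≡ 39. → (29, 39)

(29, 39)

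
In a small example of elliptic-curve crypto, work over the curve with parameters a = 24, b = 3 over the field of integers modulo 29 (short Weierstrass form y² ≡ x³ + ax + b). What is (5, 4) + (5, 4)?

tangent at (5, 4): λ = (3·5² + 24)/(2·4) ≡ 12/8. 8⁻¹ ≡ 11 (mod 29), so λ ≡ 12·11 ≡ 16.
  x = λ² - 5 - 5 = 256 - 10 ≡ 14; y = λ·(5 - 14) - 4 ≡ 26. → (14, 26)

(14, 26)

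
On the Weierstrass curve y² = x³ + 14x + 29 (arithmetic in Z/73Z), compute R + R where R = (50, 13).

tangent at (50, 13): λ = (3·50² + 14)/(2·13) ≡ 68/26. 26⁻¹ ≡ 59 (mod 73) since 26·59 = 1534 ≡ 1, so λ ≡ 68·59 ≡ 70.
  x = λ² - 50 - 50 = 4900 - 100 ≡ 55; y = λ·(50 - 55) - 13 ≡ 2. → (55, 2)

(55, 2)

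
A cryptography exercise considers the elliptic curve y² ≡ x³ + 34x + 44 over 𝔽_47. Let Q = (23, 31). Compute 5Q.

Repeated addition: build up to 5Q.
2Q: tangent at (23, 31): λ = (3·23² + 34)/(2·31) ≡ 23/15. 15⁻¹ ≡ 22 (mod 47), so λ ≡ 23·22 ≡ 36.
  x = λ² - 23 - 23 = 1296 - 46 ≡ 28; y = λ·(23 - 28) - 31 ≡ 24. → (28, 24)
3Q: (28, 24) + (23, 31). λ = (31 - 24)/(23 - 28) ≡ 7/42 mod 47. 42⁻¹ ≡ 28 (mod 47), so λ ≡ 8.
  x = λ² - 28 - 23 = 64 - 51 ≡ 13; y = λ·(28 - 13) - 24 ≡ 2. → (13, 2)
4Q: (13, 2) + (23, 31). λ = (31 - 2)/(23 - 13) ≡ 29/10 mod 47. 10⁻¹ ≡ 33 (mod 47), so λ ≡ 17.
  x = λ² - 13 - 23 = 289 - 36 ≡ 18; y = λ·(13 - 18) - 2 ≡ 7. → (18, 7)
5Q: (18, 7) + (23, 31). λ = (31 - 7)/(23 - 18) ≡ 24/5 mod 47. 5⁻¹ ≡ 19 (mod 47) since 5·19 = 95 ≡ 1, so λ ≡ 33.
  x = λ² - 18 - 23 = 1089 - 41 ≡ 14; y = λ·(18 - 14) - 7 ≡ 31. → (14, 31)

(14, 31)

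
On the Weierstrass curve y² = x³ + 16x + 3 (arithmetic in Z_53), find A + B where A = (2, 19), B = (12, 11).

(2, 19) + (12, 11). λ = (11 - 19)/(12 - 2) ≡ 45/10 mod 53. 10⁻¹ ≡ 16 (mod 53), so λ ≡ 31.
  x = λ² - 2 - 12 = 961 - 14 ≡ 46; y = λ·(2 - 46) - 19 ≡ 48. → (46, 48)

(46, 48)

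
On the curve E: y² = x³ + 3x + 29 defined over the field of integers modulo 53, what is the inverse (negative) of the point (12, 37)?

(12, 16)

-(12, 37) = (12, -37 mod 53) = (12, 16).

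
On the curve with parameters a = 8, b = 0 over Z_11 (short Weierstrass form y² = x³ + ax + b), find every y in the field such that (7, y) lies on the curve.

x³ + 8x + 0 = 399 ≡ 3 (mod 11).
Square roots of 3 mod 11: 5 and 6 (since 5² = 25 ≡ 3).

5, 6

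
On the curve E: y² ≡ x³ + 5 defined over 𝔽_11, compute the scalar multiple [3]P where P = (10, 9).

Repeated addition: build up to 3P.
2P: tangent at (10, 9): λ = (3·10² + 0)/(2·9) ≡ 3/7. 7⁻¹ ≡ 8 (mod 11) since 7·8 = 56 ≡ 1, so λ ≡ 3·8 ≡ 2.
  x = λ² - 10 - 10 = 4 - 20 ≡ 6; y = λ·(10 - 6) - 9 ≡ 10. → (6, 10)
3P: (6, 10) + (10, 9). λ = (9 - 10)/(10 - 6) ≡ 10/4 mod 11. 4⁻¹ ≡ 3 (mod 11), so λ ≡ 8.
  x = λ² - 6 - 10 = 64 - 16 ≡ 4; y = λ·(6 - 4) - 10 ≡ 6. → (4, 6)

(4, 6)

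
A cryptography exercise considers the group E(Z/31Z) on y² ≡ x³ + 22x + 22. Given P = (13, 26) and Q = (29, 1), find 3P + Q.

First 3P:
Repeated addition: build up to 3P.
2P: tangent at (13, 26): λ = (3·13² + 22)/(2·26) ≡ 2/21. 21⁻¹ ≡ 3 (mod 31), so λ ≡ 2·3 ≡ 6.
  x = λ² - 13 - 13 = 36 - 26 ≡ 10; y = λ·(13 - 10) - 26 ≡ 23. → (10, 23)
3P: (10, 23) + (13, 26). λ = (26 - 23)/(13 - 10) ≡ 3/3 mod 31. 3⁻¹ ≡ 21 (mod 31), so λ ≡ 1.
  x = λ² - 10 - 13 = 1 - 23 ≡ 9; y = λ·(10 - 9) - 23 ≡ 9. → (9, 9)
3P = (9, 9).
Finally 3P + Q:
(9, 9) + (29, 1). λ = (1 - 9)/(29 - 9) ≡ 23/20 mod 31. 20⁻¹ ≡ 14 (mod 31) since 20·14 = 280 ≡ 1, so λ ≡ 12.
  x = λ² - 9 - 29 = 144 - 38 ≡ 13; y = λ·(9 - 13) - 9 ≡ 5. → (13, 5)

(13, 5)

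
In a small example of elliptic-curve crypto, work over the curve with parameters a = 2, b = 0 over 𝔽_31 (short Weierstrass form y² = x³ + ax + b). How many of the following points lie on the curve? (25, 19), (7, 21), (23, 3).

1

(25, 19): 19² ≡ 20, rhs ≡ 20 → on.
(7, 21): 21² ≡ 7, rhs ≡ 16 → off.
(23, 3): 3² ≡ 9, rhs ≡ 30 → off.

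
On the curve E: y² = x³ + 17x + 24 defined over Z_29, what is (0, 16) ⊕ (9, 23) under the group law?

(0, 16) + (9, 23). λ = (23 - 16)/(9 - 0) ≡ 7/9 mod 29. 9⁻¹ ≡ 13 (mod 29), so λ ≡ 4.
  x = λ² - 0 - 9 = 16 - 9 ≡ 7; y = λ·(0 - 7) - 16 ≡ 14. → (7, 14)

(7, 14)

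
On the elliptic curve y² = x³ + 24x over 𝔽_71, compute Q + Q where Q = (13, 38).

(60, 40)

tangent at (13, 38): λ = (3·13² + 24)/(2·38) ≡ 34/5. 5⁻¹ ≡ 57 (mod 71) since 5·57 = 285 ≡ 1, so λ ≡ 34·57 ≡ 21.
  x = λ² - 13 - 13 = 441 - 26 ≡ 60; y = λ·(13 - 60) - 38 ≡ 40. → (60, 40)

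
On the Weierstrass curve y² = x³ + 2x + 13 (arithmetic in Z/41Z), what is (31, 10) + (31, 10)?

(18, 10)

tangent at (31, 10): λ = (3·31² + 2)/(2·10) ≡ 15/20. 20⁻¹ ≡ 39 (mod 41), so λ ≡ 15·39 ≡ 11.
  x = λ² - 31 - 31 = 121 - 62 ≡ 18; y = λ·(31 - 18) - 10 ≡ 10. → (18, 10)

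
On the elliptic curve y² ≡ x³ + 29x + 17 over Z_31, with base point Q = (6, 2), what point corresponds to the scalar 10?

(5, 16)

Double-and-add on 10 = (1010)₂. Start with Q = (6, 2) for the leading 1-bit.
double: tangent at (6, 2): λ = (3·6² + 29)/(2·2) ≡ 13/4. 4⁻¹ ≡ 8 (mod 31) since 4·8 = 32 ≡ 1, so λ ≡ 13·8 ≡ 11.
  x = λ² - 6 - 6 = 121 - 12 ≡ 16; y = λ·(6 - 16) - 2 ≡ 12. → (16, 12)
double: tangent at (16, 12): λ = (3·16² + 29)/(2·12) ≡ 22/24. 24⁻¹ ≡ 22 (mod 31) since 24·22 = 528 ≡ 1, so λ ≡ 22·22 ≡ 19.
  x = λ² - 16 - 16 = 361 - 32 ≡ 19; y = λ·(16 - 19) - 12 ≡ 24. → (19, 24)
add Q: (19, 24) + (6, 2). λ = (2 - 24)/(6 - 19) ≡ 9/18 mod 31. 18⁻¹ ≡ 19 (mod 31), so λ ≡ 16.
  x = λ² - 19 - 6 = 256 - 25 ≡ 14; y = λ·(19 - 14) - 24 ≡ 25. → (14, 25)
double: tangent at (14, 25): λ = (3·14² + 29)/(2·25) ≡ 28/19. 19⁻¹ ≡ 18 (mod 31), so λ ≡ 28·18 ≡ 8.
  x = λ² - 14 - 14 = 64 - 28 ≡ 5; y = λ·(14 - 5) - 25 ≡ 16. → (5, 16)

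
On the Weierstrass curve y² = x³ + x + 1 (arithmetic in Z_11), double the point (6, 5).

tangent at (6, 5): λ = (3·6² + 1)/(2·5) ≡ 10/10. 10⁻¹ ≡ 10 (mod 11) since 10·10 = 100 ≡ 1, so λ ≡ 10·10 ≡ 1.
  x = λ² - 6 - 6 = 1 - 12 ≡ 0; y = λ·(6 - 0) - 5 ≡ 1. → (0, 1)

(0, 1)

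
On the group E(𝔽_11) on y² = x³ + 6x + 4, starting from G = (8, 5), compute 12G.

(4, 9)

Double-and-add on 12 = (1100)₂. Start with G = (8, 5) for the leading 1-bit.
double: tangent at (8, 5): λ = (3·8² + 6)/(2·5) ≡ 0/10. 10⁻¹ ≡ 10 (mod 11) since 10·10 = 100 ≡ 1, so λ ≡ 0·10 ≡ 0.
  x = λ² - 8 - 8 = 0 - 16 ≡ 6; y = λ·(8 - 6) - 5 ≡ 6. → (6, 6)
add G: (6, 6) + (8, 5). λ = (5 - 6)/(8 - 6) ≡ 10/2 mod 11. 2⁻¹ ≡ 6 (mod 11), so λ ≡ 5.
  x = λ² - 6 - 8 = 25 - 14 ≡ 0; y = λ·(6 - 0) - 6 ≡ 2. → (0, 2)
double: tangent at (0, 2): λ = (3·0² + 6)/(2·2) ≡ 6/4. 4⁻¹ ≡ 3 (mod 11), so λ ≡ 6·3 ≡ 7.
  x = λ² - 0 - 0 = 49 - 0 ≡ 5; y = λ·(0 - 5) - 2 ≡ 7. → (5, 7)
double: tangent at (5, 7): λ = (3·5² + 6)/(2·7) ≡ 4/3. 3⁻¹ ≡ 4 (mod 11), so λ ≡ 4·4 ≡ 5.
  x = λ² - 5 - 5 = 25 - 10 ≡ 4; y = λ·(5 - 4) - 7 ≡ 9. → (4, 9)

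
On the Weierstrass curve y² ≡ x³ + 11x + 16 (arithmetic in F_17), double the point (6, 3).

tangent at (6, 3): λ = (3·6² + 11)/(2·3) ≡ 0/6. 6⁻¹ ≡ 3 (mod 17), so λ ≡ 0·3 ≡ 0.
  x = λ² - 6 - 6 = 0 - 12 ≡ 5; y = λ·(6 - 5) - 3 ≡ 14. → (5, 14)

(5, 14)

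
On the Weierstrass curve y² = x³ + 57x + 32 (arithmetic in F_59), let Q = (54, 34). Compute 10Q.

(9, 34)

Double-and-add on 10 = (1010)₂. Start with Q = (54, 34) for the leading 1-bit.
double: tangent at (54, 34): λ = (3·54² + 57)/(2·34) ≡ 14/9. 9⁻¹ ≡ 46 (mod 59), so λ ≡ 14·46 ≡ 54.
  x = λ² - 54 - 54 = 2916 - 108 ≡ 35; y = λ·(54 - 35) - 34 ≡ 48. → (35, 48)
double: tangent at (35, 48): λ = (3·35² + 57)/(2·48) ≡ 15/37. 37⁻¹ ≡ 8 (mod 59) since 37·8 = 296 ≡ 1, so λ ≡ 15·8 ≡ 2.
  x = λ² - 35 - 35 = 4 - 70 ≡ 52; y = λ·(35 - 52) - 48 ≡ 36. → (52, 36)
add Q: (52, 36) + (54, 34). λ = (34 - 36)/(54 - 52) ≡ 57/2 mod 59. 2⁻¹ ≡ 30 (mod 59) since 2·30 = 60 ≡ 1, so λ ≡ 58.
  x = λ² - 52 - 54 = 3364 - 106 ≡ 13; y = λ·(52 - 13) - 36 ≡ 43. → (13, 43)
double: tangent at (13, 43): λ = (3·13² + 57)/(2·43) ≡ 33/27. 27⁻¹ ≡ 35 (mod 59), so λ ≡ 33·35 ≡ 34.
  x = λ² - 13 - 13 = 1156 - 26 ≡ 9; y = λ·(13 - 9) - 43 ≡ 34. → (9, 34)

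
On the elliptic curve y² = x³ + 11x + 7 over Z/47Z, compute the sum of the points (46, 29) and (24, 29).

(46, 29) + (24, 29). λ = (29 - 29)/(24 - 46) ≡ 0/25 mod 47. 25⁻¹ ≡ 32 (mod 47), so λ ≡ 0.
  x = λ² - 46 - 24 = 0 - 70 ≡ 24; y = λ·(46 - 24) - 29 ≡ 18. → (24, 18)

(24, 18)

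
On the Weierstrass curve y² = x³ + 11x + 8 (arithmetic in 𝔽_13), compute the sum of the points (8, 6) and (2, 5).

(7, 5)

(8, 6) + (2, 5). λ = (5 - 6)/(2 - 8) ≡ 12/7 mod 13. 7⁻¹ ≡ 2 (mod 13), so λ ≡ 11.
  x = λ² - 8 - 2 = 121 - 10 ≡ 7; y = λ·(8 - 7) - 6 ≡ 5. → (7, 5)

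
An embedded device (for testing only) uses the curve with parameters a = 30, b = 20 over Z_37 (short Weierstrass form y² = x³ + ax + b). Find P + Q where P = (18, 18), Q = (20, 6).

(35, 10)

(18, 18) + (20, 6). λ = (6 - 18)/(20 - 18) ≡ 25/2 mod 37. 2⁻¹ ≡ 19 (mod 37), so λ ≡ 31.
  x = λ² - 18 - 20 = 961 - 38 ≡ 35; y = λ·(18 - 35) - 18 ≡ 10. → (35, 10)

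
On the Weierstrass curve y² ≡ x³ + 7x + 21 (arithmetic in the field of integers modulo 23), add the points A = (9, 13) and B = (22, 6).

(9, 13) + (22, 6). λ = (6 - 13)/(22 - 9) ≡ 16/13 mod 23. 13⁻¹ ≡ 16 (mod 23) since 13·16 = 208 ≡ 1, so λ ≡ 3.
  x = λ² - 9 - 22 = 9 - 31 ≡ 1; y = λ·(9 - 1) - 13 ≡ 11. → (1, 11)

(1, 11)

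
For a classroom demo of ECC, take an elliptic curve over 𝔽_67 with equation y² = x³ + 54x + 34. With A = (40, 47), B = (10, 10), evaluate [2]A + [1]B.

First 2A:
Repeated addition: build up to 2A.
2A: tangent at (40, 47): λ = (3·40² + 54)/(2·47) ≡ 30/27. 27⁻¹ ≡ 5 (mod 67) since 27·5 = 135 ≡ 1, so λ ≡ 30·5 ≡ 16.
  x = λ² - 40 - 40 = 256 - 80 ≡ 42; y = λ·(40 - 42) - 47 ≡ 55. → (42, 55)
2A = (42, 55).
Finally 2A + B:
(42, 55) + (10, 10). λ = (10 - 55)/(10 - 42) ≡ 22/35 mod 67. 35⁻¹ ≡ 23 (mod 67) since 35·23 = 805 ≡ 1, so λ ≡ 37.
  x = λ² - 42 - 10 = 1369 - 52 ≡ 44; y = λ·(42 - 44) - 55 ≡ 5. → (44, 5)

(44, 5)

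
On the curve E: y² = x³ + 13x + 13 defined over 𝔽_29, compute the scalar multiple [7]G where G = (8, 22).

(23, 3)

Repeated addition: build up to 7G.
2G: tangent at (8, 22): λ = (3·8² + 13)/(2·22) ≡ 2/15. 15⁻¹ ≡ 2 (mod 29) since 15·2 = 30 ≡ 1, so λ ≡ 2·2 ≡ 4.
  x = λ² - 8 - 8 = 16 - 16 ≡ 0; y = λ·(8 - 0) - 22 ≡ 10. → (0, 10)
3G: (0, 10) + (8, 22). λ = (22 - 10)/(8 - 0) ≡ 12/8 mod 29. 8⁻¹ ≡ 11 (mod 29), so λ ≡ 16.
  x = λ² - 0 - 8 = 256 - 8 ≡ 16; y = λ·(0 - 16) - 10 ≡ 24. → (16, 24)
4G: (16, 24) + (8, 22). λ = (22 - 24)/(8 - 16) ≡ 27/21 mod 29. 21⁻¹ ≡ 18 (mod 29) since 21·18 = 378 ≡ 1, so λ ≡ 22.
  x = λ² - 16 - 8 = 484 - 24 ≡ 25; y = λ·(16 - 25) - 24 ≡ 10. → (25, 10)
5G: (25, 10) + (8, 22). λ = (22 - 10)/(8 - 25) ≡ 12/12 mod 29. 12⁻¹ ≡ 17 (mod 29) since 12·17 = 204 ≡ 1, so λ ≡ 1.
  x = λ² - 25 - 8 = 1 - 33 ≡ 26; y = λ·(25 - 26) - 10 ≡ 18. → (26, 18)
6G: (26, 18) + (8, 22). λ = (22 - 18)/(8 - 26) ≡ 4/11 mod 29. 11⁻¹ ≡ 8 (mod 29), so λ ≡ 3.
  x = λ² - 26 - 8 = 9 - 34 ≡ 4; y = λ·(26 - 4) - 18 ≡ 19. → (4, 19)
7G: (4, 19) + (8, 22). λ = (22 - 19)/(8 - 4) ≡ 3/4 mod 29. 4⁻¹ ≡ 22 (mod 29), so λ ≡ 8.
  x = λ² - 4 - 8 = 64 - 12 ≡ 23; y = λ·(4 - 23) - 19 ≡ 3. → (23, 3)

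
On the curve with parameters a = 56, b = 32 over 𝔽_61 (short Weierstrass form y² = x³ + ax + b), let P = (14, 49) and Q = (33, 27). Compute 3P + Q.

First 3P:
Repeated addition: build up to 3P.
2P: tangent at (14, 49): λ = (3·14² + 56)/(2·49) ≡ 34/37. 37⁻¹ ≡ 33 (mod 61) since 37·33 = 1221 ≡ 1, so λ ≡ 34·33 ≡ 24.
  x = λ² - 14 - 14 = 576 - 28 ≡ 60; y = λ·(14 - 60) - 49 ≡ 6. → (60, 6)
3P: (60, 6) + (14, 49). λ = (49 - 6)/(14 - 60) ≡ 43/15 mod 61. 15⁻¹ ≡ 57 (mod 61), so λ ≡ 11.
  x = λ² - 60 - 14 = 121 - 74 ≡ 47; y = λ·(60 - 47) - 6 ≡ 15. → (47, 15)
3P = (47, 15).
Finally 3P + Q:
(47, 15) + (33, 27). λ = (27 - 15)/(33 - 47) ≡ 12/47 mod 61. 47⁻¹ ≡ 13 (mod 61), so λ ≡ 34.
  x = λ² - 47 - 33 = 1156 - 80 ≡ 39; y = λ·(47 - 39) - 15 ≡ 13. → (39, 13)

(39, 13)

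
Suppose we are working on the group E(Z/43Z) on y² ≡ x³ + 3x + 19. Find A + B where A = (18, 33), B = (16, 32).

(18, 33) + (16, 32). λ = (32 - 33)/(16 - 18) ≡ 42/41 mod 43. 41⁻¹ ≡ 21 (mod 43), so λ ≡ 22.
  x = λ² - 18 - 16 = 484 - 34 ≡ 20; y = λ·(18 - 20) - 33 ≡ 9. → (20, 9)

(20, 9)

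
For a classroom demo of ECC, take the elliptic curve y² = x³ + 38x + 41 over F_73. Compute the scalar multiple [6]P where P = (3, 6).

Double-and-add on 6 = (110)₂. Start with P = (3, 6) for the leading 1-bit.
double: tangent at (3, 6): λ = (3·3² + 38)/(2·6) ≡ 65/12. 12⁻¹ ≡ 67 (mod 73), so λ ≡ 65·67 ≡ 48.
  x = λ² - 3 - 3 = 2304 - 6 ≡ 35; y = λ·(3 - 35) - 6 ≡ 64. → (35, 64)
add P: (35, 64) + (3, 6). λ = (6 - 64)/(3 - 35) ≡ 15/41 mod 73. 41⁻¹ ≡ 57 (mod 73) since 41·57 = 2337 ≡ 1, so λ ≡ 52.
  x = λ² - 35 - 3 = 2704 - 38 ≡ 38; y = λ·(35 - 38) - 64 ≡ 72. → (38, 72)
double: tangent at (38, 72): λ = (3·38² + 38)/(2·72) ≡ 63/71. 71⁻¹ ≡ 36 (mod 73) since 71·36 = 2556 ≡ 1, so λ ≡ 63·36 ≡ 5.
  x = λ² - 38 - 38 = 25 - 76 ≡ 22; y = λ·(38 - 22) - 72 ≡ 8. → (22, 8)

(22, 8)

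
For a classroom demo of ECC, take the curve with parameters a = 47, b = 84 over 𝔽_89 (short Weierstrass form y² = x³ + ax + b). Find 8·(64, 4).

(85, 30)

Write Q = (64, 4).
Double-and-add on 8 = (1000)₂. Start with Q = (64, 4) for the leading 1-bit.
double: tangent at (64, 4): λ = (3·64² + 47)/(2·4) ≡ 53/8. 8⁻¹ ≡ 78 (mod 89) since 8·78 = 624 ≡ 1, so λ ≡ 53·78 ≡ 40.
  x = λ² - 64 - 64 = 1600 - 128 ≡ 48; y = λ·(64 - 48) - 4 ≡ 13. → (48, 13)
double: tangent at (48, 13): λ = (3·48² + 47)/(2·13) ≡ 17/26. 26⁻¹ ≡ 24 (mod 89) since 26·24 = 624 ≡ 1, so λ ≡ 17·24 ≡ 52.
  x = λ² - 48 - 48 = 2704 - 96 ≡ 27; y = λ·(48 - 27) - 13 ≡ 11. → (27, 11)
double: tangent at (27, 11): λ = (3·27² + 47)/(2·11) ≡ 9/22. 22⁻¹ ≡ 85 (mod 89) since 22·85 = 1870 ≡ 1, so λ ≡ 9·85 ≡ 53.
  x = λ² - 27 - 27 = 2809 - 54 ≡ 85; y = λ·(27 - 85) - 11 ≡ 30. → (85, 30)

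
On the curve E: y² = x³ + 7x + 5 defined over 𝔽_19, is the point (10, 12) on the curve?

y² = 12² ≡ 11; x³ + 7x + 5 = 1075 ≡ 11 (mod 19). 11 = 11.

yes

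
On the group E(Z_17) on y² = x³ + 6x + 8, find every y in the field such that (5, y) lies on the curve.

none

x³ + 6x + 8 = 163 ≡ 10 (mod 17).
10 is a non-residue mod 17; no y exists.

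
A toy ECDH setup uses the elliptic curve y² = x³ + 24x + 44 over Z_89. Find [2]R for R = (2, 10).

tangent at (2, 10): λ = (3·2² + 24)/(2·10) ≡ 36/20. 20⁻¹ ≡ 49 (mod 89) since 20·49 = 980 ≡ 1, so λ ≡ 36·49 ≡ 73.
  x = λ² - 2 - 2 = 5329 - 4 ≡ 74; y = λ·(2 - 74) - 10 ≡ 74. → (74, 74)

(74, 74)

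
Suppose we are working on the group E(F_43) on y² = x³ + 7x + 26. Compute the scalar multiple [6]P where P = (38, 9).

Double-and-add on 6 = (110)₂. Start with P = (38, 9) for the leading 1-bit.
double: tangent at (38, 9): λ = (3·38² + 7)/(2·9) ≡ 39/18. 18⁻¹ ≡ 12 (mod 43) since 18·12 = 216 ≡ 1, so λ ≡ 39·12 ≡ 38.
  x = λ² - 38 - 38 = 1444 - 76 ≡ 35; y = λ·(38 - 35) - 9 ≡ 19. → (35, 19)
add P: (35, 19) + (38, 9). λ = (9 - 19)/(38 - 35) ≡ 33/3 mod 43. 3⁻¹ ≡ 29 (mod 43), so λ ≡ 11.
  x = λ² - 35 - 38 = 121 - 73 ≡ 5; y = λ·(35 - 5) - 19 ≡ 10. → (5, 10)
double: tangent at (5, 10): λ = (3·5² + 7)/(2·10) ≡ 39/20. 20⁻¹ ≡ 28 (mod 43) since 20·28 = 560 ≡ 1, so λ ≡ 39·28 ≡ 17.
  x = λ² - 5 - 5 = 289 - 10 ≡ 21; y = λ·(5 - 21) - 10 ≡ 19. → (21, 19)

(21, 19)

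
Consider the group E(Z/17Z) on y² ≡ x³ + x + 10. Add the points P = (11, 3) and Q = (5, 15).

(5, 2)

(11, 3) + (5, 15). λ = (15 - 3)/(5 - 11) ≡ 12/11 mod 17. 11⁻¹ ≡ 14 (mod 17), so λ ≡ 15.
  x = λ² - 11 - 5 = 225 - 16 ≡ 5; y = λ·(11 - 5) - 3 ≡ 2. → (5, 2)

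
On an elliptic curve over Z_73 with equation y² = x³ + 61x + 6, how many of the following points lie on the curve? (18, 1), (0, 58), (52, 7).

3

(18, 1): 1² ≡ 1, rhs ≡ 1 → on.
(0, 58): 58² ≡ 6, rhs ≡ 6 → on.
(52, 7): 7² ≡ 49, rhs ≡ 49 → on.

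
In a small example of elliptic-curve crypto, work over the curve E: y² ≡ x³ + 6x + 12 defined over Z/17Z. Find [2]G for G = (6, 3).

tangent at (6, 3): λ = (3·6² + 6)/(2·3) ≡ 12/6. 6⁻¹ ≡ 3 (mod 17), so λ ≡ 12·3 ≡ 2.
  x = λ² - 6 - 6 = 4 - 12 ≡ 9; y = λ·(6 - 9) - 3 ≡ 8. → (9, 8)

(9, 8)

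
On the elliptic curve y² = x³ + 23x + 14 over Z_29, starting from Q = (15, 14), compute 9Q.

(14, 8)

Double-and-add on 9 = (1001)₂. Start with Q = (15, 14) for the leading 1-bit.
double: tangent at (15, 14): λ = (3·15² + 23)/(2·14) ≡ 2/28. 28⁻¹ ≡ 28 (mod 29), so λ ≡ 2·28 ≡ 27.
  x = λ² - 15 - 15 = 729 - 30 ≡ 3; y = λ·(15 - 3) - 14 ≡ 20. → (3, 20)
double: tangent at (3, 20): λ = (3·3² + 23)/(2·20) ≡ 21/11. 11⁻¹ ≡ 8 (mod 29), so λ ≡ 21·8 ≡ 23.
  x = λ² - 3 - 3 = 529 - 6 ≡ 1; y = λ·(3 - 1) - 20 ≡ 26. → (1, 26)
double: tangent at (1, 26): λ = (3·1² + 23)/(2·26) ≡ 26/23. 23⁻¹ ≡ 24 (mod 29), so λ ≡ 26·24 ≡ 15.
  x = λ² - 1 - 1 = 225 - 2 ≡ 20; y = λ·(1 - 20) - 26 ≡ 8. → (20, 8)
add Q: (20, 8) + (15, 14). λ = (14 - 8)/(15 - 20) ≡ 6/24 mod 29. 24⁻¹ ≡ 23 (mod 29), so λ ≡ 22.
  x = λ² - 20 - 15 = 484 - 35 ≡ 14; y = λ·(20 - 14) - 8 ≡ 8. → (14, 8)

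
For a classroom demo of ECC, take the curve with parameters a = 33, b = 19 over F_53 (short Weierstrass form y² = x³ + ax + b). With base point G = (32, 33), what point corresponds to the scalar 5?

Double-and-add on 5 = (101)₂. Start with G = (32, 33) for the leading 1-bit.
double: tangent at (32, 33): λ = (3·32² + 33)/(2·33) ≡ 31/13. 13⁻¹ ≡ 49 (mod 53), so λ ≡ 31·49 ≡ 35.
  x = λ² - 32 - 32 = 1225 - 64 ≡ 48; y = λ·(32 - 48) - 33 ≡ 43. → (48, 43)
double: tangent at (48, 43): λ = (3·48² + 33)/(2·43) ≡ 2/33. 33⁻¹ ≡ 45 (mod 53), so λ ≡ 2·45 ≡ 37.
  x = λ² - 48 - 48 = 1369 - 96 ≡ 1; y = λ·(48 - 1) - 43 ≡ 0. → (1, 0)
add G: (1, 0) + (32, 33). λ = (33 - 0)/(32 - 1) ≡ 33/31 mod 53. 31⁻¹ ≡ 12 (mod 53) since 31·12 = 372 ≡ 1, so λ ≡ 25.
  x = λ² - 1 - 32 = 625 - 33 ≡ 9; y = λ·(1 - 9) - 0 ≡ 12. → (9, 12)

(9, 12)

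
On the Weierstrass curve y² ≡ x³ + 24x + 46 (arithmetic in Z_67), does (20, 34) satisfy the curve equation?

yes

y² = 34² ≡ 17; x³ + 24x + 46 = 8526 ≡ 17 (mod 67). 17 = 17.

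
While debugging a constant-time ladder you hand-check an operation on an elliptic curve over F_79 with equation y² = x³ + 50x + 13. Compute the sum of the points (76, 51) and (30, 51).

(52, 28)

(76, 51) + (30, 51). λ = (51 - 51)/(30 - 76) ≡ 0/33 mod 79. 33⁻¹ ≡ 12 (mod 79) since 33·12 = 396 ≡ 1, so λ ≡ 0.
  x = λ² - 76 - 30 = 0 - 106 ≡ 52; y = λ·(76 - 52) - 51 ≡ 28. → (52, 28)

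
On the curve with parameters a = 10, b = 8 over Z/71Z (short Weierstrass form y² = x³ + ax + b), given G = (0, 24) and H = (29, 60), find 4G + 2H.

First 4G:
Double-and-add on 4 = (100)₂. Start with G = (0, 24) for the leading 1-bit.
double: tangent at (0, 24): λ = (3·0² + 10)/(2·24) ≡ 10/48. 48⁻¹ ≡ 37 (mod 71) since 48·37 = 1776 ≡ 1, so λ ≡ 10·37 ≡ 15.
  x = λ² - 0 - 0 = 225 - 0 ≡ 12; y = λ·(0 - 12) - 24 ≡ 9. → (12, 9)
double: tangent at (12, 9): λ = (3·12² + 10)/(2·9) ≡ 16/18. 18⁻¹ ≡ 4 (mod 71) since 18·4 = 72 ≡ 1, so λ ≡ 16·4 ≡ 64.
  x = λ² - 12 - 12 = 4096 - 24 ≡ 25; y = λ·(12 - 25) - 9 ≡ 11. → (25, 11)
4G = (25, 11).
Next 2H:
Repeated addition: build up to 2H.
2H: tangent at (29, 60): λ = (3·29² + 10)/(2·60) ≡ 48/49. 49⁻¹ ≡ 29 (mod 71), so λ ≡ 48·29 ≡ 43.
  x = λ² - 29 - 29 = 1849 - 58 ≡ 16; y = λ·(29 - 16) - 60 ≡ 2. → (16, 2)
2H = (16, 2).
Finally 4G + 2H:
(25, 11) + (16, 2). λ = (2 - 11)/(16 - 25) ≡ 62/62 mod 71. 62⁻¹ ≡ 63 (mod 71), so λ ≡ 1.
  x = λ² - 25 - 16 = 1 - 41 ≡ 31; y = λ·(25 - 31) - 11 ≡ 54. → (31, 54)

(31, 54)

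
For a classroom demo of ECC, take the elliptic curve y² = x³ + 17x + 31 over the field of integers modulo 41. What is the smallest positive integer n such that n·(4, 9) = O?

2P: tangent at (4, 9): λ = (3·4² + 17)/(2·9) ≡ 24/18. 18⁻¹ ≡ 16 (mod 41) since 18·16 = 288 ≡ 1, so λ ≡ 24·16 ≡ 15.
  x = λ² - 4 - 4 = 225 - 8 ≡ 12; y = λ·(4 - 12) - 9 ≡ 35. → (12, 35)
3P: (12, 35) + (4, 9). λ = (9 - 35)/(4 - 12) ≡ 15/33 mod 41. 33⁻¹ ≡ 5 (mod 41) since 33·5 = 165 ≡ 1, so λ ≡ 34.
  x = λ² - 12 - 4 = 1156 - 16 ≡ 33; y = λ·(12 - 33) - 35 ≡ 30. → (33, 30)
4P: (33, 30) + (4, 9). λ = (9 - 30)/(4 - 33) ≡ 20/12 mod 41. 12⁻¹ ≡ 24 (mod 41), so λ ≡ 29.
  x = λ² - 33 - 4 = 841 - 37 ≡ 25; y = λ·(33 - 25) - 30 ≡ 38. → (25, 38)
5P: (25, 38) + (4, 9). λ = (9 - 38)/(4 - 25) ≡ 12/20 mod 41. 20⁻¹ ≡ 39 (mod 41), so λ ≡ 17.
  x = λ² - 25 - 4 = 289 - 29 ≡ 14; y = λ·(25 - 14) - 38 ≡ 26. → (14, 26)
6P: (14, 26) + (4, 9). λ = (9 - 26)/(4 - 14) ≡ 24/31 mod 41. 31⁻¹ ≡ 4 (mod 41) since 31·4 = 124 ≡ 1, so λ ≡ 14.
  x = λ² - 14 - 4 = 196 - 18 ≡ 14; y = λ·(14 - 14) - 26 ≡ 15. → (14, 15)
7P: (14, 15) + (4, 9). λ = (9 - 15)/(4 - 14) ≡ 35/31 mod 41. 31⁻¹ ≡ 4 (mod 41), so λ ≡ 17.
  x = λ² - 14 - 4 = 289 - 18 ≡ 25; y = λ·(14 - 25) - 15 ≡ 3. → (25, 3)
8P: (25, 3) + (4, 9). λ = (9 - 3)/(4 - 25) ≡ 6/20 mod 41. 20⁻¹ ≡ 39 (mod 41), so λ ≡ 29.
  x = λ² - 25 - 4 = 841 - 29 ≡ 33; y = λ·(25 - 33) - 3 ≡ 11. → (33, 11)
9P: (33, 11) + (4, 9). λ = (9 - 11)/(4 - 33) ≡ 39/12 mod 41. 12⁻¹ ≡ 24 (mod 41) since 12·24 = 288 ≡ 1, so λ ≡ 34.
  x = λ² - 33 - 4 = 1156 - 37 ≡ 12; y = λ·(33 - 12) - 11 ≡ 6. → (12, 6)
10P: (12, 6) + (4, 9). λ = (9 - 6)/(4 - 12) ≡ 3/33 mod 41. 33⁻¹ ≡ 5 (mod 41), so λ ≡ 15.
  x = λ² - 12 - 4 = 225 - 16 ≡ 4; y = λ·(12 - 4) - 6 ≡ 32. → (4, 32)
11P: (4, 32) + (4, 9): same x and y₁ ≡ -y₂, so the sum is O.
11P = O, so the order is 11.

11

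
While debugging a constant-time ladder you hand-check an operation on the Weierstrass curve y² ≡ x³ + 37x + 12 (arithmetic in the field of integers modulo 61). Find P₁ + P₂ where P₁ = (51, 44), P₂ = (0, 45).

(46, 48)

(51, 44) + (0, 45). λ = (45 - 44)/(0 - 51) ≡ 1/10 mod 61. 10⁻¹ ≡ 55 (mod 61) since 10·55 = 550 ≡ 1, so λ ≡ 55.
  x = λ² - 51 - 0 = 3025 - 51 ≡ 46; y = λ·(51 - 46) - 44 ≡ 48. → (46, 48)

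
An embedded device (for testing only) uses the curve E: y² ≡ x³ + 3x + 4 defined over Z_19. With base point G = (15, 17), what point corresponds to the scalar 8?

Double-and-add on 8 = (1000)₂. Start with G = (15, 17) for the leading 1-bit.
double: tangent at (15, 17): λ = (3·15² + 3)/(2·17) ≡ 13/15. 15⁻¹ ≡ 14 (mod 19), so λ ≡ 13·14 ≡ 11.
  x = λ² - 15 - 15 = 121 - 30 ≡ 15; y = λ·(15 - 15) - 17 ≡ 2. → (15, 2)
double: tangent at (15, 2): λ = (3·15² + 3)/(2·2) ≡ 13/4. 4⁻¹ ≡ 5 (mod 19), so λ ≡ 13·5 ≡ 8.
  x = λ² - 15 - 15 = 64 - 30 ≡ 15; y = λ·(15 - 15) - 2 ≡ 17. → (15, 17)
double: tangent at (15, 17): λ = (3·15² + 3)/(2·17) ≡ 13/15. 15⁻¹ ≡ 14 (mod 19), so λ ≡ 13·14 ≡ 11.
  x = λ² - 15 - 15 = 121 - 30 ≡ 15; y = λ·(15 - 15) - 17 ≡ 2. → (15, 2)

(15, 2)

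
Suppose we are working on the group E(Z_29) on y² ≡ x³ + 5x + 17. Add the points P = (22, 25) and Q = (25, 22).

(22, 25) + (25, 22). λ = (22 - 25)/(25 - 22) ≡ 26/3 mod 29. 3⁻¹ ≡ 10 (mod 29), so λ ≡ 28.
  x = λ² - 22 - 25 = 784 - 47 ≡ 12; y = λ·(22 - 12) - 25 ≡ 23. → (12, 23)

(12, 23)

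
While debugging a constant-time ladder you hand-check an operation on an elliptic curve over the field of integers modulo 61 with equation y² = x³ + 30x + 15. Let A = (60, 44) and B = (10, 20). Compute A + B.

(25, 46)

(60, 44) + (10, 20). λ = (20 - 44)/(10 - 60) ≡ 37/11 mod 61. 11⁻¹ ≡ 50 (mod 61), so λ ≡ 20.
  x = λ² - 60 - 10 = 400 - 70 ≡ 25; y = λ·(60 - 25) - 44 ≡ 46. → (25, 46)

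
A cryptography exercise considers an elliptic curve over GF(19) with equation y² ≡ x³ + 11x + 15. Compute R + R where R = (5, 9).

tangent at (5, 9): λ = (3·5² + 11)/(2·9) ≡ 10/18. 18⁻¹ ≡ 18 (mod 19), so λ ≡ 10·18 ≡ 9.
  x = λ² - 5 - 5 = 81 - 10 ≡ 14; y = λ·(5 - 14) - 9 ≡ 5. → (14, 5)

(14, 5)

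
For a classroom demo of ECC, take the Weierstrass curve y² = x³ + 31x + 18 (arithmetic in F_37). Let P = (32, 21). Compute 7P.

Repeated addition: build up to 7P.
2P: tangent at (32, 21): λ = (3·32² + 31)/(2·21) ≡ 32/5. 5⁻¹ ≡ 15 (mod 37), so λ ≡ 32·15 ≡ 36.
  x = λ² - 32 - 32 = 1296 - 64 ≡ 11; y = λ·(32 - 11) - 21 ≡ 32. → (11, 32)
3P: (11, 32) + (32, 21). λ = (21 - 32)/(32 - 11) ≡ 26/21 mod 37. 21⁻¹ ≡ 30 (mod 37), so λ ≡ 3.
  x = λ² - 11 - 32 = 9 - 43 ≡ 3; y = λ·(11 - 3) - 32 ≡ 29. → (3, 29)
4P: (3, 29) + (32, 21). λ = (21 - 29)/(32 - 3) ≡ 29/29 mod 37. 29⁻¹ ≡ 23 (mod 37), so λ ≡ 1.
  x = λ² - 3 - 32 = 1 - 35 ≡ 3; y = λ·(3 - 3) - 29 ≡ 8. → (3, 8)
5P: (3, 8) + (32, 21). λ = (21 - 8)/(32 - 3) ≡ 13/29 mod 37. 29⁻¹ ≡ 23 (mod 37), so λ ≡ 3.
  x = λ² - 3 - 32 = 9 - 35 ≡ 11; y = λ·(3 - 11) - 8 ≡ 5. → (11, 5)
6P: (11, 5) + (32, 21). λ = (21 - 5)/(32 - 11) ≡ 16/21 mod 37. 21⁻¹ ≡ 30 (mod 37), so λ ≡ 36.
  x = λ² - 11 - 32 = 1296 - 43 ≡ 32; y = λ·(11 - 32) - 5 ≡ 16. → (32, 16)
7P: (32, 16) + (32, 21): same x and y₁ ≡ -y₂, so the sum is ∞.

O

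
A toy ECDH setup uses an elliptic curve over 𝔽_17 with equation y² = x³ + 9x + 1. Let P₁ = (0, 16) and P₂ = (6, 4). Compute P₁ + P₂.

(15, 14)

(0, 16) + (6, 4). λ = (4 - 16)/(6 - 0) ≡ 5/6 mod 17. 6⁻¹ ≡ 3 (mod 17) since 6·3 = 18 ≡ 1, so λ ≡ 15.
  x = λ² - 0 - 6 = 225 - 6 ≡ 15; y = λ·(0 - 15) - 16 ≡ 14. → (15, 14)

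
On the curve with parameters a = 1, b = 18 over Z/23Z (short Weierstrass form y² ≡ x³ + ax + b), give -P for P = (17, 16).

(17, 7)

-(17, 16) = (17, -16 mod 23) = (17, 7).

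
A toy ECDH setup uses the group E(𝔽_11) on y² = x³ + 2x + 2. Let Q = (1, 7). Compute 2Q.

tangent at (1, 7): λ = (3·1² + 2)/(2·7) ≡ 5/3. 3⁻¹ ≡ 4 (mod 11), so λ ≡ 5·4 ≡ 9.
  x = λ² - 1 - 1 = 81 - 2 ≡ 2; y = λ·(1 - 2) - 7 ≡ 6. → (2, 6)

(2, 6)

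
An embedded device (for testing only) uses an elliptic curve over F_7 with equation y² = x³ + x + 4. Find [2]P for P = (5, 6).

(6, 4)

tangent at (5, 6): λ = (3·5² + 1)/(2·6) ≡ 6/5. 5⁻¹ ≡ 3 (mod 7), so λ ≡ 6·3 ≡ 4.
  x = λ² - 5 - 5 = 16 - 10 ≡ 6; y = λ·(5 - 6) - 6 ≡ 4. → (6, 4)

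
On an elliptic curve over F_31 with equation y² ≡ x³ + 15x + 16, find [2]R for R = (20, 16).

tangent at (20, 16): λ = (3·20² + 15)/(2·16) ≡ 6/1. 1⁻¹ ≡ 1 (mod 31), so λ ≡ 6·1 ≡ 6.
  x = λ² - 20 - 20 = 36 - 40 ≡ 27; y = λ·(20 - 27) - 16 ≡ 4. → (27, 4)

(27, 4)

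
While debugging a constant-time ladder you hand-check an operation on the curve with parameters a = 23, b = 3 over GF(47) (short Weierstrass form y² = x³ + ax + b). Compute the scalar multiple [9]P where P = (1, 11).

(0, 35)

Double-and-add on 9 = (1001)₂. Start with P = (1, 11) for the leading 1-bit.
double: tangent at (1, 11): λ = (3·1² + 23)/(2·11) ≡ 26/22. 22⁻¹ ≡ 15 (mod 47), so λ ≡ 26·15 ≡ 14.
  x = λ² - 1 - 1 = 196 - 2 ≡ 6; y = λ·(1 - 6) - 11 ≡ 13. → (6, 13)
double: tangent at (6, 13): λ = (3·6² + 23)/(2·13) ≡ 37/26. 26⁻¹ ≡ 38 (mod 47), so λ ≡ 37·38 ≡ 43.
  x = λ² - 6 - 6 = 1849 - 12 ≡ 4; y = λ·(6 - 4) - 13 ≡ 26. → (4, 26)
double: tangent at (4, 26): λ = (3·4² + 23)/(2·26) ≡ 24/5. 5⁻¹ ≡ 19 (mod 47), so λ ≡ 24·19 ≡ 33.
  x = λ² - 4 - 4 = 1089 - 8 ≡ 0; y = λ·(4 - 0) - 26 ≡ 12. → (0, 12)
add P: (0, 12) + (1, 11). λ = (11 - 12)/(1 - 0) ≡ 46/1 mod 47. 1⁻¹ ≡ 1 (mod 47), so λ ≡ 46.
  x = λ² - 0 - 1 = 2116 - 1 ≡ 0; y = λ·(0 - 0) - 12 ≡ 35. → (0, 35)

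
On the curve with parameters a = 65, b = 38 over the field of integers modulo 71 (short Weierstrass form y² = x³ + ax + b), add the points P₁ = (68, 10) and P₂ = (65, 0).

(28, 5)

(68, 10) + (65, 0). λ = (0 - 10)/(65 - 68) ≡ 61/68 mod 71. 68⁻¹ ≡ 47 (mod 71) since 68·47 = 3196 ≡ 1, so λ ≡ 27.
  x = λ² - 68 - 65 = 729 - 133 ≡ 28; y = λ·(68 - 28) - 10 ≡ 5. → (28, 5)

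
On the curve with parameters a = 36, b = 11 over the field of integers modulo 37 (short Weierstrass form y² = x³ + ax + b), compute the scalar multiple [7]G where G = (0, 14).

(25, 16)

Repeated addition: build up to 7G.
2G: tangent at (0, 14): λ = (3·0² + 36)/(2·14) ≡ 36/28. 28⁻¹ ≡ 4 (mod 37) since 28·4 = 112 ≡ 1, so λ ≡ 36·4 ≡ 33.
  x = λ² - 0 - 0 = 1089 - 0 ≡ 16; y = λ·(0 - 16) - 14 ≡ 13. → (16, 13)
3G: (16, 13) + (0, 14). λ = (14 - 13)/(0 - 16) ≡ 1/21 mod 37. 21⁻¹ ≡ 30 (mod 37) since 21·30 = 630 ≡ 1, so λ ≡ 30.
  x = λ² - 16 - 0 = 900 - 16 ≡ 33; y = λ·(16 - 33) - 13 ≡ 32. → (33, 32)
4G: (33, 32) + (0, 14). λ = (14 - 32)/(0 - 33) ≡ 19/4 mod 37. 4⁻¹ ≡ 28 (mod 37), so λ ≡ 14.
  x = λ² - 33 - 0 = 196 - 33 ≡ 15; y = λ·(33 - 15) - 32 ≡ 35. → (15, 35)
5G: (15, 35) + (0, 14). λ = (14 - 35)/(0 - 15) ≡ 16/22 mod 37. 22⁻¹ ≡ 32 (mod 37) since 22·32 = 704 ≡ 1, so λ ≡ 31.
  x = λ² - 15 - 0 = 961 - 15 ≡ 21; y = λ·(15 - 21) - 35 ≡ 1. → (21, 1)
6G: (21, 1) + (0, 14). λ = (14 - 1)/(0 - 21) ≡ 13/16 mod 37. 16⁻¹ ≡ 7 (mod 37), so λ ≡ 17.
  x = λ² - 21 - 0 = 289 - 21 ≡ 9; y = λ·(21 - 9) - 1 ≡ 18. → (9, 18)
7G: (9, 18) + (0, 14). λ = (14 - 18)/(0 - 9) ≡ 33/28 mod 37. 28⁻¹ ≡ 4 (mod 37) since 28·4 = 112 ≡ 1, so λ ≡ 21.
  x = λ² - 9 - 0 = 441 - 9 ≡ 25; y = λ·(9 - 25) - 18 ≡ 16. → (25, 16)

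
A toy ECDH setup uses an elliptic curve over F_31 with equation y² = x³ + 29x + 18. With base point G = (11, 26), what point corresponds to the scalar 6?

Double-and-add on 6 = (110)₂. Start with G = (11, 26) for the leading 1-bit.
double: tangent at (11, 26): λ = (3·11² + 29)/(2·26) ≡ 20/21. 21⁻¹ ≡ 3 (mod 31), so λ ≡ 20·3 ≡ 29.
  x = λ² - 11 - 11 = 841 - 22 ≡ 13; y = λ·(11 - 13) - 26 ≡ 9. → (13, 9)
add G: (13, 9) + (11, 26). λ = (26 - 9)/(11 - 13) ≡ 17/29 mod 31. 29⁻¹ ≡ 15 (mod 31), so λ ≡ 7.
  x = λ² - 13 - 11 = 49 - 24 ≡ 25; y = λ·(13 - 25) - 9 ≡ 0. → (25, 0)
double: (25, 0) + (25, 0): same x and y₁ ≡ -y₂, so the sum is 𝒪.

O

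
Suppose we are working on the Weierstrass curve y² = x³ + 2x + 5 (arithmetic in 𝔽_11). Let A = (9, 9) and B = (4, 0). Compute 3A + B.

First 3A:
Repeated addition: build up to 3A.
2A: tangent at (9, 9): λ = (3·9² + 2)/(2·9) ≡ 3/7. 7⁻¹ ≡ 8 (mod 11), so λ ≡ 3·8 ≡ 2.
  x = λ² - 9 - 9 = 4 - 18 ≡ 8; y = λ·(9 - 8) - 9 ≡ 4. → (8, 4)
3A: (8, 4) + (9, 9). λ = (9 - 4)/(9 - 8) ≡ 5/1 mod 11. 1⁻¹ ≡ 1 (mod 11) since 1·1 = 1 ≡ 1, so λ ≡ 5.
  x = λ² - 8 - 9 = 25 - 17 ≡ 8; y = λ·(8 - 8) - 4 ≡ 7. → (8, 7)
3A = (8, 7).
Finally 3A + B:
(8, 7) + (4, 0). λ = (0 - 7)/(4 - 8) ≡ 4/7 mod 11. 7⁻¹ ≡ 8 (mod 11), so λ ≡ 10.
  x = λ² - 8 - 4 = 100 - 12 ≡ 0; y = λ·(8 - 0) - 7 ≡ 7. → (0, 7)

(0, 7)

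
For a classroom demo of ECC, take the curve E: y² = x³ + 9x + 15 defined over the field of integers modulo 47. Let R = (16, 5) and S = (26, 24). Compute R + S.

(16, 5) + (26, 24). λ = (24 - 5)/(26 - 16) ≡ 19/10 mod 47. 10⁻¹ ≡ 33 (mod 47), so λ ≡ 16.
  x = λ² - 16 - 26 = 256 - 42 ≡ 26; y = λ·(16 - 26) - 5 ≡ 23. → (26, 23)

(26, 23)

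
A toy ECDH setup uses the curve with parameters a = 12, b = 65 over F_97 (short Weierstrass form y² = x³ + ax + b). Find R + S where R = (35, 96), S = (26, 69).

(35, 96) + (26, 69). λ = (69 - 96)/(26 - 35) ≡ 70/88 mod 97. 88⁻¹ ≡ 43 (mod 97) since 88·43 = 3784 ≡ 1, so λ ≡ 3.
  x = λ² - 35 - 26 = 9 - 61 ≡ 45; y = λ·(35 - 45) - 96 ≡ 68. → (45, 68)

(45, 68)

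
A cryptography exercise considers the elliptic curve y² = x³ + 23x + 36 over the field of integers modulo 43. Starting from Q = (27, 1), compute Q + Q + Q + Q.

(20, 5)

Double-and-add on 4 = (100)₂. Start with Q = (27, 1) for the leading 1-bit.
double: tangent at (27, 1): λ = (3·27² + 23)/(2·1) ≡ 17/2. 2⁻¹ ≡ 22 (mod 43), so λ ≡ 17·22 ≡ 30.
  x = λ² - 27 - 27 = 900 - 54 ≡ 29; y = λ·(27 - 29) - 1 ≡ 25. → (29, 25)
double: tangent at (29, 25): λ = (3·29² + 23)/(2·25) ≡ 9/7. 7⁻¹ ≡ 37 (mod 43), so λ ≡ 9·37 ≡ 32.
  x = λ² - 29 - 29 = 1024 - 58 ≡ 20; y = λ·(29 - 20) - 25 ≡ 5. → (20, 5)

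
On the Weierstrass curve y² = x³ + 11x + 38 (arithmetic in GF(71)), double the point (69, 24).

(5, 54)

tangent at (69, 24): λ = (3·69² + 11)/(2·24) ≡ 23/48. 48⁻¹ ≡ 37 (mod 71), so λ ≡ 23·37 ≡ 70.
  x = λ² - 69 - 69 = 4900 - 138 ≡ 5; y = λ·(69 - 5) - 24 ≡ 54. → (5, 54)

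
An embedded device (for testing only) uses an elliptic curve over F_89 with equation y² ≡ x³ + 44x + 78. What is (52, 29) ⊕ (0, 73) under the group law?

(73, 23)

(52, 29) + (0, 73). λ = (73 - 29)/(0 - 52) ≡ 44/37 mod 89. 37⁻¹ ≡ 77 (mod 89), so λ ≡ 6.
  x = λ² - 52 - 0 = 36 - 52 ≡ 73; y = λ·(52 - 73) - 29 ≡ 23. → (73, 23)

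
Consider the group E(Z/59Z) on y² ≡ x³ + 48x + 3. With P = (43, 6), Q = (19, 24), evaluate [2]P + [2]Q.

(36, 40)

First 2P:
Repeated addition: build up to 2P.
2P: tangent at (43, 6): λ = (3·43² + 48)/(2·6) ≡ 49/12. 12⁻¹ ≡ 5 (mod 59), so λ ≡ 49·5 ≡ 9.
  x = λ² - 43 - 43 = 81 - 86 ≡ 54; y = λ·(43 - 54) - 6 ≡ 13. → (54, 13)
2P = (54, 13).
Next 2Q:
Repeated addition: build up to 2Q.
2Q: tangent at (19, 24): λ = (3·19² + 48)/(2·24) ≡ 10/48. 48⁻¹ ≡ 16 (mod 59), so λ ≡ 10·16 ≡ 42.
  x = λ² - 19 - 19 = 1764 - 38 ≡ 15; y = λ·(19 - 15) - 24 ≡ 26. → (15, 26)
2Q = (15, 26).
Finally 2P + 2Q:
(54, 13) + (15, 26). λ = (26 - 13)/(15 - 54) ≡ 13/20 mod 59. 20⁻¹ ≡ 3 (mod 59) since 20·3 = 60 ≡ 1, so λ ≡ 39.
  x = λ² - 54 - 15 = 1521 - 69 ≡ 36; y = λ·(54 - 36) - 13 ≡ 40. → (36, 40)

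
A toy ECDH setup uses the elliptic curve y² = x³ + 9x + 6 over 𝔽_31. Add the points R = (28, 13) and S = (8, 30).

(28, 13) + (8, 30). λ = (30 - 13)/(8 - 28) ≡ 17/11 mod 31. 11⁻¹ ≡ 17 (mod 31), so λ ≡ 10.
  x = λ² - 28 - 8 = 100 - 36 ≡ 2; y = λ·(28 - 2) - 13 ≡ 30. → (2, 30)

(2, 30)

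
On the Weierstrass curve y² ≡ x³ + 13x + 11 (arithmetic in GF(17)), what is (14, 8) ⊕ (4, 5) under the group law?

(3, 14)

(14, 8) + (4, 5). λ = (5 - 8)/(4 - 14) ≡ 14/7 mod 17. 7⁻¹ ≡ 5 (mod 17) since 7·5 = 35 ≡ 1, so λ ≡ 2.
  x = λ² - 14 - 4 = 4 - 18 ≡ 3; y = λ·(14 - 3) - 8 ≡ 14. → (3, 14)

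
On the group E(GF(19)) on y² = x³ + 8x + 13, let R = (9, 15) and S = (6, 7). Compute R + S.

(9, 4)

(9, 15) + (6, 7). λ = (7 - 15)/(6 - 9) ≡ 11/16 mod 19. 16⁻¹ ≡ 6 (mod 19) since 16·6 = 96 ≡ 1, so λ ≡ 9.
  x = λ² - 9 - 6 = 81 - 15 ≡ 9; y = λ·(9 - 9) - 15 ≡ 4. → (9, 4)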